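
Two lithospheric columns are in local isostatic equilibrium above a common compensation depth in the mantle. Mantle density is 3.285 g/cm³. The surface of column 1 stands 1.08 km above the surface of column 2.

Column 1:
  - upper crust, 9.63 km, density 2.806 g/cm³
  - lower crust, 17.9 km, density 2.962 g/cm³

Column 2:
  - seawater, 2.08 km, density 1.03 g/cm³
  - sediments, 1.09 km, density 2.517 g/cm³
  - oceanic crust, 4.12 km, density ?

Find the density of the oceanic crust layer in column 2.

2.96 g/cm³

Take the compensation level at the base of the deeper column (depth z_c below the surface of column 1) and equate Σ ρ_i t_i down to z_c; mantle fills any gap and the z_c terms cancel.
Column 1: 9.63×2.806 + 17.9×2.962 + (z_c − 27.53)×3.285
Column 2: 1.08×0 + 2.08×1.03 + 1.09×2.517 + 4.12×ρ + (z_c − 1.08 − 7.29)×3.285
The z_c×3.285 term appears on both sides and cancels. Collect the known terms of each column as K = Σ(ρt)_known − 3.285 × (depth of known layers): K_1 = 80.04158 − 3.285×27.53 = −10.39447; K_2 = 4.88593 − 3.285×(1.08 + 7.29) = −22.60952.
Balance: K_1 = K_2 + 4.12×ρ, so ρ = (K_1 − K_2)/4.12 = 12.215/4.12 = 2.96 g/cm³.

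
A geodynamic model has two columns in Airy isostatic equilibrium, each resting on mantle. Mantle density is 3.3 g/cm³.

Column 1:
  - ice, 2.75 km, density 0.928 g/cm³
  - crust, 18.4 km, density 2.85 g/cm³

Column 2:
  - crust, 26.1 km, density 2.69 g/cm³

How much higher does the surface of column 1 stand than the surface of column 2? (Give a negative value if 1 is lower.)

−0.339 km

For any compensation level in the mantle, the mantle terms cancel and isostasy reduces to e = (Σt_1 − Σt_2) − (Σ(ρt)_1 − Σ(ρt)_2) / ρ_m.
Σt_1 = 21.15 km; Σt_2 = 26.1 km; Σ(ρt)_1 = 54.992; Σ(ρt)_2 = 70.209 (in km·g/cm³).
e = (21.15 − 26.1) − (54.992 − 70.209) / 3.3 = −0.339 km.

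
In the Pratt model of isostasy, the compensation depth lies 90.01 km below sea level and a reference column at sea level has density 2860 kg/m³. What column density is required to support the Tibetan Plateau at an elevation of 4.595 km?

2720 kg/m³

Pratt balance: ρ_ref D = ρ (D + h).
ρ = ρ_ref D/(D + h) = 2860 × 90.01 km/(90.01 km + 4.595 km) = 2720 kg/m³.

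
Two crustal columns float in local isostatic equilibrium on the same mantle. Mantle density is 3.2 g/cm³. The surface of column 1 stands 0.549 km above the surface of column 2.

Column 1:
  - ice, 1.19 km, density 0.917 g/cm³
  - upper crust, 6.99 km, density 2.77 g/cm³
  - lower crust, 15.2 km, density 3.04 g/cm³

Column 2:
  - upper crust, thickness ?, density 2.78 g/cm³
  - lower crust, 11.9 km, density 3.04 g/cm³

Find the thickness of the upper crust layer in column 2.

Take the compensation level at the base of the deeper column (depth z_c below the surface of column 1) and equate Σ ρ_i t_i down to z_c; mantle fills any gap and the z_c terms cancel.
Column 1: 1.19×0.917 + 6.99×2.77 + 15.2×3.04 + (z_c − 23.38)×3.2
Column 2: 0.549×0 + x×2.78 + 11.9×3.04 + (z_c − 0.549 − 11.9 − x)×3.2
The z_c×3.2 term appears on both sides and cancels. Collect the known terms of each column as K = Σ(ρt)_known − 3.2 × (depth of known layers): K_1 = 66.66153 − 3.2×23.38 = −8.15447; K_2 = 36.176 − 3.2×(0.549 + 11.9) = −3.6608.
Balance: K_1 = K_2 − x×(3.2 − 2.78), so x = (K_2 − K_1)/(3.2 − 2.78) = 4.49367/0.42 = 10.7 km.

10.7 km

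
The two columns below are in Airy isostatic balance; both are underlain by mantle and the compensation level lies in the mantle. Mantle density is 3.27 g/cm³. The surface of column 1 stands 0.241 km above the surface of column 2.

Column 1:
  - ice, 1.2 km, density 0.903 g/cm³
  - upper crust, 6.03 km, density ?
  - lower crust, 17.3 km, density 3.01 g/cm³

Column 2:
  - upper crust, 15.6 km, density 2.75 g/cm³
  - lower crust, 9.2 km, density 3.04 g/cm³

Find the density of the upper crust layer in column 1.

Take the compensation level at the base of the deeper column (depth z_c below the surface of column 1) and equate Σ ρ_i t_i down to z_c; mantle fills any gap and the z_c terms cancel.
Column 1: 1.2×0.903 + 6.03×ρ + 17.3×3.01 + (z_c − 24.53)×3.27
Column 2: 0.241×0 + 15.6×2.75 + 9.2×3.04 + (z_c − 0.241 − 24.8)×3.27
The z_c×3.27 term appears on both sides and cancels. Collect the known terms of each column as K = Σ(ρt)_known − 3.27 × (depth of known layers): K_1 = 53.1566 − 3.27×24.53 = −27.0565; K_2 = 70.868 − 3.27×(0.241 + 24.8) = −11.01607.
Balance: K_1 + 6.03×ρ = K_2, so ρ = (K_2 − K_1)/6.03 = 16.0404/6.03 = 2.66 g/cm³.

2.66 g/cm³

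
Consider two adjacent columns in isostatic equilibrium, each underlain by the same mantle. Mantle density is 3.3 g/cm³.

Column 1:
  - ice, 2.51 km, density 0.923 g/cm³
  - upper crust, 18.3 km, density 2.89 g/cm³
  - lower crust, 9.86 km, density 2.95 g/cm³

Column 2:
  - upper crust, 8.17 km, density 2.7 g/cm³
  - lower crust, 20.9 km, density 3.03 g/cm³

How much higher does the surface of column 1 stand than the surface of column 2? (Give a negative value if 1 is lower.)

1.93 km

For any compensation level in the mantle, the mantle terms cancel and isostasy reduces to e = (Σt_1 − Σt_2) − (Σ(ρt)_1 − Σ(ρt)_2) / ρ_m.
Σt_1 = 30.67 km; Σt_2 = 29.07 km; Σ(ρt)_1 = 84.29073; Σ(ρt)_2 = 85.386 (in km·g/cm³).
e = (30.67 − 29.07) − (84.29073 − 85.386) / 3.3 = 1.93 km.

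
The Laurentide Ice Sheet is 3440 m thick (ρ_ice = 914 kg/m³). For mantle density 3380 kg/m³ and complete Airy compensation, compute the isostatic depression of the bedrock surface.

930 m

Equating mass per unit area of the two columns: the ice load ρ_ice t is balanced by mantle displaced below, ρ_m s.
s = t ρ_ice / ρ_m = 3440 m × 914/3380 = 930 m.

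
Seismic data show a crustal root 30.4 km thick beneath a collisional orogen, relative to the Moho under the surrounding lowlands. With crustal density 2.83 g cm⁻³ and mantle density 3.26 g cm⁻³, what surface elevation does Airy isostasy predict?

4.62 km

For local isostatic compensation: ρ_c h = (ρ_m − ρ_c) r.
h = r (ρ_m − ρ_c) / ρ_c = 30.4 km × (3.26 − 2.83) / 2.83 = 4.62 km.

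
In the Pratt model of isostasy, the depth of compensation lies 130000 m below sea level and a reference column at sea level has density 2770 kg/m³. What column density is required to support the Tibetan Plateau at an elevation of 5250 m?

2660 kg/m³

Pratt balance: ρ_ref D = ρ (D + h).
ρ = ρ_ref D/(D + h) = 2770 × 130000 m/(130000 m + 5250 m) = 2660 kg/m³.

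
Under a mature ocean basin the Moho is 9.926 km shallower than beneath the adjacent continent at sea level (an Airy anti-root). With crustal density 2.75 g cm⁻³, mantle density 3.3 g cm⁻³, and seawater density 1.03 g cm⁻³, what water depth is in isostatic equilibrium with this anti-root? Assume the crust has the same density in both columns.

3.17 km

Replacing a thickness d of crust by seawater at the top must be balanced by replacing crust with mantle at the base: d (ρ_c − ρ_w) = a (ρ_m − ρ_c).
d = a (ρ_m − ρ_c)/(ρ_c − ρ_w) = 9.926 km × 0.55/1.72 = 3.17 km.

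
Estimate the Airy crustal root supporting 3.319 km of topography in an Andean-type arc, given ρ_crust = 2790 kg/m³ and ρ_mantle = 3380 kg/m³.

By Archimedes' principle applied to the lithosphere: the weight of the topography is balanced by the buoyancy of the root, ρ_c h = (ρ_m − ρ_c) r.
r = h · ρ_c / (ρ_m − ρ_c) = 3.319 km × 2790 / (3380 − 2790) = 15.7 km.

15.7 km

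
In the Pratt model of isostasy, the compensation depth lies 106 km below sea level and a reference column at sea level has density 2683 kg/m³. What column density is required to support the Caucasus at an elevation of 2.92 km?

Pratt balance: ρ_ref D = ρ (D + h).
ρ = ρ_ref D/(D + h) = 2683 × 106 km/(106 km + 2.92 km) = 2610 kg/m³.

2610 kg/m³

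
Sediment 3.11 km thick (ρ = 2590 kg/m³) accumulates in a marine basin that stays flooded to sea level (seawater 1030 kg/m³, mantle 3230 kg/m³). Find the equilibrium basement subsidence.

2.21 km

Submarine loading: the sediment displaces seawater, and the subsidence is in turn flooded, so s (ρ_m − ρ_w) = t (ρ_sed − ρ_w).
s = 3.11 km × (2590 − 1030) / (3230 − 1030) = 2.21 km.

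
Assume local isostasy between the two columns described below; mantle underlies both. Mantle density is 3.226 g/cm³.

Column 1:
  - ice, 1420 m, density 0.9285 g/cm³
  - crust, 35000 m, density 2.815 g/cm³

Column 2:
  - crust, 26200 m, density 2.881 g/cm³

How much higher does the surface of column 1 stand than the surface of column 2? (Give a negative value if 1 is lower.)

2670 m

For any compensation level in the mantle, the mantle terms cancel and isostasy reduces to e = (Σt_1 − Σt_2) − (Σ(ρt)_1 − Σ(ρt)_2) / ρ_m.
Σt_1 = 36420 m; Σt_2 = 26200 m; Σ(ρt)_1 = 99843.47; Σ(ρt)_2 = 75482.2 (in m·g/cm³).
e = (36420 − 26200) − (99843.47 − 75482.2) / 3.226 = 2670 m.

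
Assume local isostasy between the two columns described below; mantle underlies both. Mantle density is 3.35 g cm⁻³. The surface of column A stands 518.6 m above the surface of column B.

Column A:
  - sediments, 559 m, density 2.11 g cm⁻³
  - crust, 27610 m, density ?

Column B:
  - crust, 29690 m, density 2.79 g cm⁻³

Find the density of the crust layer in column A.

Take the compensation level at the base of the deeper column (depth z_c below the surface of column A) and equate Σ ρ_i t_i down to z_c; mantle fills any gap and the z_c terms cancel.
Column A: 559×2.11 + 27610×ρ + (z_c − 28169)×3.35
Column B: 518.6×0 + 29690×2.79 + (z_c − 518.6 − 29690)×3.35
The z_c×3.35 term appears on both sides and cancels. Collect the known terms of each column as K = Σ(ρt)_known − 3.35 × (depth of known layers): K_A = 1179.49 − 3.35×28169 = −93186.66; K_B = 82835.1 − 3.35×(518.6 + 29690) = −18363.71.
Balance: K_A + 27610×ρ = K_B, so ρ = (K_B − K_A)/27610 = 74822.9/27610 = 2.71 g cm⁻³.

2.71 g cm⁻³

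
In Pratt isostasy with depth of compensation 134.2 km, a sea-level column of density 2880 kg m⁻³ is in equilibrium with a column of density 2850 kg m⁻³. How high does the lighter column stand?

1.41 km

ρ_ref D = ρ (D + h) → h = D (ρ_ref − ρ)/ρ.
h = 134.2 km × (2880 − 2850)/2850 = 1.41 km.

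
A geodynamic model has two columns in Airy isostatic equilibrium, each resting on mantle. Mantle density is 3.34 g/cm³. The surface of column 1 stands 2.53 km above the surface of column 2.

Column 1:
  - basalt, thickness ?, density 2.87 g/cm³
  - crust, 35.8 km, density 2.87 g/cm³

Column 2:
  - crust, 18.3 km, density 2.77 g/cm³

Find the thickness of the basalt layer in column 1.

4.37 km

Take the compensation level at the base of the deeper column (depth z_c below the surface of column 1) and equate Σ ρ_i t_i down to z_c; mantle fills any gap and the z_c terms cancel.
Column 1: x×2.87 + 35.8×2.87 + (z_c − 35.8 − x)×3.34
Column 2: 2.53×0 + 18.3×2.77 + (z_c − 2.53 − 18.3)×3.34
The z_c×3.34 term appears on both sides and cancels. Collect the known terms of each column as K = Σ(ρt)_known − 3.34 × (depth of known layers): K_1 = 102.746 − 3.34×35.8 = −16.826; K_2 = 50.691 − 3.34×(2.53 + 18.3) = −18.8812.
Balance: K_1 − x×(3.34 − 2.87) = K_2, so x = (K_1 − K_2)/(3.34 − 2.87) = 2.0552/0.47 = 4.37 km.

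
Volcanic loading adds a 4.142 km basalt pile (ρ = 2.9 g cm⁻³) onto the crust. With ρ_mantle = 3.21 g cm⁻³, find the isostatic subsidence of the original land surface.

Subaerial loading: s = t ρ_load / ρ_m.
s = 4.142 km × 2.9/3.21 = 3.74 km.

3.74 km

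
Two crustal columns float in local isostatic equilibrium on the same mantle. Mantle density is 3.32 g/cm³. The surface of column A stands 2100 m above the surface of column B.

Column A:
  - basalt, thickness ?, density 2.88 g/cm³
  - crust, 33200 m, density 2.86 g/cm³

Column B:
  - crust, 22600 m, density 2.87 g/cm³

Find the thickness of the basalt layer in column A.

4250 m

Take the compensation level at the base of the deeper column (depth z_c below the surface of column A) and equate Σ ρ_i t_i down to z_c; mantle fills any gap and the z_c terms cancel.
Column A: x×2.88 + 33200×2.86 + (z_c − 33200 − x)×3.32
Column B: 2100×0 + 22600×2.87 + (z_c − 2100 − 22600)×3.32
The z_c×3.32 term appears on both sides and cancels. Collect the known terms of each column as K = Σ(ρt)_known − 3.32 × (depth of known layers): K_A = 94952 − 3.32×33200 = −15272; K_B = 64862 − 3.32×(2100 + 22600) = −17142.
Balance: K_A − x×(3.32 − 2.88) = K_B, so x = (K_A − K_B)/(3.32 − 2.88) = 1870/0.44 = 4250 m.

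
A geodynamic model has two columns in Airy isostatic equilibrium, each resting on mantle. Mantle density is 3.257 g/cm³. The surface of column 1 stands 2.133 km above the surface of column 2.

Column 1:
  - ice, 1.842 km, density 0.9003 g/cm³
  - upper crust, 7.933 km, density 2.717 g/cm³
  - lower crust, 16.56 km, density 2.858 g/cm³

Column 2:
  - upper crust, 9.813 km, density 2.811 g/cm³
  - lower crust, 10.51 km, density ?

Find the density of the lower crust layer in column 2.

2.89 g/cm³

Take the compensation level at the base of the deeper column (depth z_c below the surface of column 1) and equate Σ ρ_i t_i down to z_c; mantle fills any gap and the z_c terms cancel.
Column 1: 1.842×0.9003 + 7.933×2.717 + 16.56×2.858 + (z_c − 26.335)×3.257
Column 2: 2.133×0 + 9.813×2.811 + 10.51×ρ + (z_c − 2.133 − 20.323)×3.257
The z_c×3.257 term appears on both sides and cancels. Collect the known terms of each column as K = Σ(ρt)_known − 3.257 × (depth of known layers): K_1 = 70.5407936 − 3.257×26.335 = −15.2323014; K_2 = 27.584343 − 3.257×(2.133 + 20.323) = −45.554849.
Balance: K_1 = K_2 + 10.51×ρ, so ρ = (K_1 − K_2)/10.51 = 30.3225/10.51 = 2.89 g/cm³.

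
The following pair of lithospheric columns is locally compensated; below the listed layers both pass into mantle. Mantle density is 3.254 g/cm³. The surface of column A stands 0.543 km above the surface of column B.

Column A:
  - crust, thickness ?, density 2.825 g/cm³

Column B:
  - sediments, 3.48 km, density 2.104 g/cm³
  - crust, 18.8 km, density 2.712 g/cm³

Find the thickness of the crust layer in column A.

Take the compensation level at the base of the deeper column (depth z_c below the surface of column A) and equate Σ ρ_i t_i down to z_c; mantle fills any gap and the z_c terms cancel.
Column A: x×2.825 + (z_c − 0 − x)×3.254
Column B: 0.543×0 + 3.48×2.104 + 18.8×2.712 + (z_c − 0.543 − 22.28)×3.254
The z_c×3.254 term appears on both sides and cancels. Collect the known terms of each column as K = Σ(ρt)_known − 3.254 × (depth of known layers): K_A = 0 − 3.254×0 = 0; K_B = 58.30752 − 3.254×(0.543 + 22.28) = −15.958522.
Balance: K_A − x×(3.254 − 2.825) = K_B, so x = (K_A − K_B)/(3.254 − 2.825) = 15.9585/0.429 = 37.2 km.

37.2 km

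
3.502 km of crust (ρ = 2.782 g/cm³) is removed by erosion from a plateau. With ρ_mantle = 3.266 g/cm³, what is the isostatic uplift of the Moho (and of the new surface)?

Unloading: uplift u = e ρ_c/ρ_m = 3.502 km × 2.782/3.266 = 2.98 km.

2.98 km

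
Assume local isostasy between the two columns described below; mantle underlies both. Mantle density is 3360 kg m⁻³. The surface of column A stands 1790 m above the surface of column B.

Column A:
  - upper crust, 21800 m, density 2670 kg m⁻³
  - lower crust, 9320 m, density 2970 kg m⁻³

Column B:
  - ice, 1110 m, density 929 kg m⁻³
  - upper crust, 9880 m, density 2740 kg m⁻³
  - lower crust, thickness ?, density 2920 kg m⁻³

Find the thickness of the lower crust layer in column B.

8720 m

Take the compensation level at the base of the deeper column (depth z_c below the surface of column A) and equate Σ ρ_i t_i down to z_c; mantle fills any gap and the z_c terms cancel.
Column A: 21800×2670 + 9320×2970 + (z_c − 31120)×3360
Column B: 1790×0 + 1110×929 + 9880×2740 + x×2920 + (z_c − 1790 − 10990 − x)×3360
The z_c×3360 term appears on both sides and cancels. Collect the known terms of each column as K = Σ(ρt)_known − 3360 × (depth of known layers): K_A = 85886400 − 3360×31120 = −18676800; K_B = 28102390 − 3360×(1790 + 10990) = −14838410.
Balance: K_A = K_B − x×(3360 − 2920), so x = (K_B − K_A)/(3360 − 2920) = 3838390/440 = 8720 m.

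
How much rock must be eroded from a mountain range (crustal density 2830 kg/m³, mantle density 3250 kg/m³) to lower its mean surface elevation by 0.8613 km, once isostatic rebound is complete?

6.66 km

Net drop Δ = e − u = e − e ρ_c/ρ_m = e (ρ_m − ρ_c)/ρ_m.
e = Δ ρ_m/(ρ_m − ρ_c) = 0.8613 km × 3250/420 = 6.66 km.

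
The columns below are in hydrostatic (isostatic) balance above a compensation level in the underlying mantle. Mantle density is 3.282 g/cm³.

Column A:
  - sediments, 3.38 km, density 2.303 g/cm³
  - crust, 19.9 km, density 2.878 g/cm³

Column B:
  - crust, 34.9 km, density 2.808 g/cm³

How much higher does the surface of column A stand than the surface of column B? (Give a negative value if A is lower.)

For any compensation level in the mantle, the mantle terms cancel and isostasy reduces to e = (Σt_A − Σt_B) − (Σ(ρt)_A − Σ(ρt)_B) / ρ_m.
Σt_A = 23.28 km; Σt_B = 34.9 km; Σ(ρt)_A = 65.05634; Σ(ρt)_B = 97.9992 (in km·g/cm³).
e = (23.28 − 34.9) − (65.05634 − 97.9992) / 3.282 = −1.58 km.

−1.58 km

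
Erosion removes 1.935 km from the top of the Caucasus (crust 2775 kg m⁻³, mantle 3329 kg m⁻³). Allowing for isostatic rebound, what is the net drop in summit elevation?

Rebound u = e ρ_c/ρ_m = 1.935 km × 2775/3329 = 1.613 km.
Net surface drop = e − u = 1.935 km − 1.613 km = e (ρ_m − ρ_c)/ρ_m = 0.322 km.

0.322 km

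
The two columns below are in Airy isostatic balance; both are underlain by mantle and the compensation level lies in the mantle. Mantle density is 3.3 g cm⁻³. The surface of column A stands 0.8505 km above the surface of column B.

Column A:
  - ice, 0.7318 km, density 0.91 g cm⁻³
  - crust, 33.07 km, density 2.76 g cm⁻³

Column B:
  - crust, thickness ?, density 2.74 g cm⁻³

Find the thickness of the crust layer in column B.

Take the compensation level at the base of the deeper column (depth z_c below the surface of column A) and equate Σ ρ_i t_i down to z_c; mantle fills any gap and the z_c terms cancel.
Column A: 0.7318×0.91 + 33.07×2.76 + (z_c − 33.8018)×3.3
Column B: 0.8505×0 + x×2.74 + (z_c − 0.8505 − 0 − x)×3.3
The z_c×3.3 term appears on both sides and cancels. Collect the known terms of each column as K = Σ(ρt)_known − 3.3 × (depth of known layers): K_A = 91.939138 − 3.3×33.8018 = −19.606802; K_B = 0 − 3.3×(0.8505 + 0) = −2.80665.
Balance: K_A = K_B − x×(3.3 − 2.74), so x = (K_B − K_A)/(3.3 − 2.74) = 16.8002/0.56 = 30 km.

30 km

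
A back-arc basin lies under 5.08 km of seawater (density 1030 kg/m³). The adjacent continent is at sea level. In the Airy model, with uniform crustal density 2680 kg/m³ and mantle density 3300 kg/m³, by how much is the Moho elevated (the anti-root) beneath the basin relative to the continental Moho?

Isostatic balance requires: replacing crust with seawater at the top is compensated by replacing crust with mantle at the base: d (ρ_c − ρ_w) = a (ρ_m − ρ_c).
a = d (ρ_c − ρ_w)/(ρ_m − ρ_c) = 5.08 km × 1650/620 = 13.5 km.

13.5 km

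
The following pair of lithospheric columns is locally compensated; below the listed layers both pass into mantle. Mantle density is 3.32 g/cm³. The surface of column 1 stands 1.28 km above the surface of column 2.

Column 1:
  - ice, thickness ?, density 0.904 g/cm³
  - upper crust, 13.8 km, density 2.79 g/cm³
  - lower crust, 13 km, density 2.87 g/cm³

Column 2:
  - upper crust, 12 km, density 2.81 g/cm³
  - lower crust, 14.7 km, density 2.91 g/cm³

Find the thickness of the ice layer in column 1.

1.34 km

Take the compensation level at the base of the deeper column (depth z_c below the surface of column 1) and equate Σ ρ_i t_i down to z_c; mantle fills any gap and the z_c terms cancel.
Column 1: x×0.904 + 13.8×2.79 + 13×2.87 + (z_c − 26.8 − x)×3.32
Column 2: 1.28×0 + 12×2.81 + 14.7×2.91 + (z_c − 1.28 − 26.7)×3.32
The z_c×3.32 term appears on both sides and cancels. Collect the known terms of each column as K = Σ(ρt)_known − 3.32 × (depth of known layers): K_1 = 75.812 − 3.32×26.8 = −13.164; K_2 = 76.497 − 3.32×(1.28 + 26.7) = −16.3966.
Balance: K_1 − x×(3.32 − 0.904) = K_2, so x = (K_1 − K_2)/(3.32 − 0.904) = 3.2326/2.416 = 1.34 km.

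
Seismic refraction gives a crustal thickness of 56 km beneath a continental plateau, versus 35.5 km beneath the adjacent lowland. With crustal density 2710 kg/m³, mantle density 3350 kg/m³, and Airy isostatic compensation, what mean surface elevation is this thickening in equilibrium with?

3.92 km

Excess crust Δ = 56 km − 35.5 km = 20.5 km, split between elevation h and root r with h + r = Δ.
Airy balance ρ_c h = (ρ_m − ρ_c) r gives r = h ρ_c/(ρ_m − ρ_c), so h (1 + ρ_c/(ρ_m − ρ_c)) = Δ, i.e. h = Δ (ρ_m − ρ_c)/ρ_m.
h = 20.5 km × 640/3350 = 3.92 km.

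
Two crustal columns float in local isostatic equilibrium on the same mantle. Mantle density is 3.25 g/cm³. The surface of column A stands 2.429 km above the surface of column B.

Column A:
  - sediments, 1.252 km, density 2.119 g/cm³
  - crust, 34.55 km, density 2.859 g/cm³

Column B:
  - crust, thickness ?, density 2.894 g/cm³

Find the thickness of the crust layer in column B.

Take the compensation level at the base of the deeper column (depth z_c below the surface of column A) and equate Σ ρ_i t_i down to z_c; mantle fills any gap and the z_c terms cancel.
Column A: 1.252×2.119 + 34.55×2.859 + (z_c − 35.802)×3.25
Column B: 2.429×0 + x×2.894 + (z_c − 2.429 − 0 − x)×3.25
The z_c×3.25 term appears on both sides and cancels. Collect the known terms of each column as K = Σ(ρt)_known − 3.25 × (depth of known layers): K_A = 101.431438 − 3.25×35.802 = −14.925062; K_B = 0 − 3.25×(2.429 + 0) = −7.89425.
Balance: K_A = K_B − x×(3.25 − 2.894), so x = (K_B − K_A)/(3.25 − 2.894) = 7.03081/0.356 = 19.7 km.

19.7 km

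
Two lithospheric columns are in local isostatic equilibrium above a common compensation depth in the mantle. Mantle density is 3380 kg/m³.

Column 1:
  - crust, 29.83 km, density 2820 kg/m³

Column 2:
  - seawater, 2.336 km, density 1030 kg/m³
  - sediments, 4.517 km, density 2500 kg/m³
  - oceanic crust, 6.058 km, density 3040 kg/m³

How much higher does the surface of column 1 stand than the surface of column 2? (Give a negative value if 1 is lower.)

For any compensation level in the mantle, the mantle terms cancel and isostasy reduces to e = (Σt_1 − Σt_2) − (Σ(ρt)_1 − Σ(ρt)_2) / ρ_m.
Σt_1 = 29.83 km; Σt_2 = 12.911 km; Σ(ρt)_1 = 84120.6; Σ(ρt)_2 = 32114.9 (in km·kg/m³).
e = (29.83 − 12.911) − (84120.6 − 32114.9) / 3380 = 1.53 km.

1.53 km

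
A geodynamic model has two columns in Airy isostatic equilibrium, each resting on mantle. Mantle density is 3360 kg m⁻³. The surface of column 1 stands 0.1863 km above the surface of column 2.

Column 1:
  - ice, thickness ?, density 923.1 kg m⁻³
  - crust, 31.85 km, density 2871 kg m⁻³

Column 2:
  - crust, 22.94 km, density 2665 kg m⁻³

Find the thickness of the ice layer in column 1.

0.408 km

Take the compensation level at the base of the deeper column (depth z_c below the surface of column 1) and equate Σ ρ_i t_i down to z_c; mantle fills any gap and the z_c terms cancel.
Column 1: x×923.1 + 31.85×2871 + (z_c − 31.85 − x)×3360
Column 2: 0.1863×0 + 22.94×2665 + (z_c − 0.1863 − 22.94)×3360
The z_c×3360 term appears on both sides and cancels. Collect the known terms of each column as K = Σ(ρt)_known − 3360 × (depth of known layers): K_1 = 91441.35 − 3360×31.85 = −15574.65; K_2 = 61135.1 − 3360×(0.1863 + 22.94) = −16569.268.
Balance: K_1 − x×(3360 − 923.1) = K_2, so x = (K_1 − K_2)/(3360 − 923.1) = 994.618/2436.9 = 0.408 km.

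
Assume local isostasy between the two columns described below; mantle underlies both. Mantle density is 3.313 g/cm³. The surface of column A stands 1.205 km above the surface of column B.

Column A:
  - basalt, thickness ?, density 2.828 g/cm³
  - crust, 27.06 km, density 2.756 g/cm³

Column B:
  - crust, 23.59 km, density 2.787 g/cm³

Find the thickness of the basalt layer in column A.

2.74 km

Take the compensation level at the base of the deeper column (depth z_c below the surface of column A) and equate Σ ρ_i t_i down to z_c; mantle fills any gap and the z_c terms cancel.
Column A: x×2.828 + 27.06×2.756 + (z_c − 27.06 − x)×3.313
Column B: 1.205×0 + 23.59×2.787 + (z_c − 1.205 − 23.59)×3.313
The z_c×3.313 term appears on both sides and cancels. Collect the known terms of each column as K = Σ(ρt)_known − 3.313 × (depth of known layers): K_A = 74.57736 − 3.313×27.06 = −15.07242; K_B = 65.74533 − 3.313×(1.205 + 23.59) = −16.400505.
Balance: K_A − x×(3.313 − 2.828) = K_B, so x = (K_A − K_B)/(3.313 − 2.828) = 1.32808/0.485 = 2.74 km.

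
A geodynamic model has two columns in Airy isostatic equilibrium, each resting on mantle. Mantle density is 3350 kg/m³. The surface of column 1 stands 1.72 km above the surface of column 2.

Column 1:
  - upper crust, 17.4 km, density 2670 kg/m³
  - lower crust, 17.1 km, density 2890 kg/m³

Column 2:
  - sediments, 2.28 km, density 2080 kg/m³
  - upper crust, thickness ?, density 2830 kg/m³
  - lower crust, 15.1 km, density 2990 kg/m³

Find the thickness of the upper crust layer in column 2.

10.8 km

Take the compensation level at the base of the deeper column (depth z_c below the surface of column 1) and equate Σ ρ_i t_i down to z_c; mantle fills any gap and the z_c terms cancel.
Column 1: 17.4×2670 + 17.1×2890 + (z_c − 34.5)×3350
Column 2: 1.72×0 + 2.28×2080 + x×2830 + 15.1×2990 + (z_c − 1.72 − 17.38 − x)×3350
The z_c×3350 term appears on both sides and cancels. Collect the known terms of each column as K = Σ(ρt)_known − 3350 × (depth of known layers): K_1 = 95877 − 3350×34.5 = −19698; K_2 = 49891.4 − 3350×(1.72 + 17.38) = −14093.6.
Balance: K_1 = K_2 − x×(3350 − 2830), so x = (K_2 − K_1)/(3350 − 2830) = 5604.4/520 = 10.8 km.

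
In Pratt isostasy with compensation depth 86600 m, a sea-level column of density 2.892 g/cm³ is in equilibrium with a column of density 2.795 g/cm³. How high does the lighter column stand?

ρ_ref D = ρ (D + h) → h = D (ρ_ref − ρ)/ρ.
h = 86600 m × (2.892 − 2.795)/2.795 = 3010 m.

3010 m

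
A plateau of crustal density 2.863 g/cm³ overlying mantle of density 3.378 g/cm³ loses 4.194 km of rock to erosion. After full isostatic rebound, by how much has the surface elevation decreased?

0.639 km

Rebound u = e ρ_c/ρ_m = 4.194 km × 2.863/3.378 = 3.555 km.
Net surface drop = e − u = 4.194 km − 3.555 km = e (ρ_m − ρ_c)/ρ_m = 0.639 km.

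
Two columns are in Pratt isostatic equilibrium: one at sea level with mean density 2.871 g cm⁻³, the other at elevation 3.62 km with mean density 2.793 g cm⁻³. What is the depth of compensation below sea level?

130 km

ρ_ref D = ρ (D + h) → D (ρ_ref − ρ) = ρ h.
D = ρ h/(ρ_ref − ρ) = 2.793 × 3.62 km/(2.871 − 2.793) = 130 km.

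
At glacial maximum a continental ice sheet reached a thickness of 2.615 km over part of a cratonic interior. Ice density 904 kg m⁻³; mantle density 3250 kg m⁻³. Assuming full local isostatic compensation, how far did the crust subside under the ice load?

Balancing pressure at the compensation depth: the ice load ρ_ice t is balanced by mantle displaced below, ρ_m s.
s = t ρ_ice / ρ_m = 2.615 km × 904/3250 = 0.727 km.

0.727 km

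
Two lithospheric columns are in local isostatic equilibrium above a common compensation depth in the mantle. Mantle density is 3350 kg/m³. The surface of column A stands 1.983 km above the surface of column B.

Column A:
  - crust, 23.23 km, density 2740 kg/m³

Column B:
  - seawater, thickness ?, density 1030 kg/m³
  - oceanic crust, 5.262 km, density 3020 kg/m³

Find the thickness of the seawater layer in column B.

Take the compensation level at the base of the deeper column (depth z_c below the surface of column A) and equate Σ ρ_i t_i down to z_c; mantle fills any gap and the z_c terms cancel.
Column A: 23.23×2740 + (z_c − 23.23)×3350
Column B: 1.983×0 + x×1030 + 5.262×3020 + (z_c − 1.983 − 5.262 − x)×3350
The z_c×3350 term appears on both sides and cancels. Collect the known terms of each column as K = Σ(ρt)_known − 3350 × (depth of known layers): K_A = 63650.2 − 3350×23.23 = −14170.3; K_B = 15891.24 − 3350×(1.983 + 5.262) = −8379.51.
Balance: K_A = K_B − x×(3350 − 1030), so x = (K_B − K_A)/(3350 − 1030) = 5790.79/2320 = 2.5 km.

2.5 km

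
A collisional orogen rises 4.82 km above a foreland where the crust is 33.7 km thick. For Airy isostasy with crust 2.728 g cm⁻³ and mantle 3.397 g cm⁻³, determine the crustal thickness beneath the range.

Root depth r = h ρ_c / (ρ_m − ρ_c) = 4.82 km × 2.728 / 0.669 = 19.65 km.
Total thickness = T + h + r = 33.7 km + 4.82 km + 19.65 km = 58.2 km.

58.2 km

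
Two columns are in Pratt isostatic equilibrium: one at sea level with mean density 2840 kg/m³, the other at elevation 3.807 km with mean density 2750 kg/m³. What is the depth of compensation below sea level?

116 km

ρ_ref D = ρ (D + h) → D (ρ_ref − ρ) = ρ h.
D = ρ h/(ρ_ref − ρ) = 2750 × 3.807 km/(2840 − 2750) = 116 km.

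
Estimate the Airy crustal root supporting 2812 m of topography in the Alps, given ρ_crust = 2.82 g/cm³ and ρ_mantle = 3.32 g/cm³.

In Airy isostatic equilibrium: the weight of the topography is balanced by the buoyancy of the root, ρ_c h = (ρ_m − ρ_c) r.
r = h · ρ_c / (ρ_m − ρ_c) = 2812 m × 2.82 / (3.32 − 2.82) = 15900 m.

15900 m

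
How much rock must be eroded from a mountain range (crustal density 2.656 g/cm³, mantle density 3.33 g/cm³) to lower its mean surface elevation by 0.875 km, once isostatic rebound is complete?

Net drop Δ = e − u = e − e ρ_c/ρ_m = e (ρ_m − ρ_c)/ρ_m.
e = Δ ρ_m/(ρ_m − ρ_c) = 0.875 km × 3.33/0.674 = 4.32 km.

4.32 km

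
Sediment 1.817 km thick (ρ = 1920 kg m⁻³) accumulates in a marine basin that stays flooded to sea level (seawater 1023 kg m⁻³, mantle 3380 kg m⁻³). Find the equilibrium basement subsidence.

Submarine loading: the sediment displaces seawater, and the subsidence is in turn flooded, so s (ρ_m − ρ_w) = t (ρ_sed − ρ_w).
s = 1.817 km × (1920 − 1023) / (3380 − 1023) = 0.691 km.

0.691 km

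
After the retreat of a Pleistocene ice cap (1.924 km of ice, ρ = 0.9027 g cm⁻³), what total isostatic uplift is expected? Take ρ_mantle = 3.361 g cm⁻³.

Removing the load lets mantle flow back in; uplift u satisfies ρ_ice t = ρ_m u.
u = t ρ_ice/ρ_m = 1.924 km × 0.9027/3.361 = 0.517 km.

0.517 km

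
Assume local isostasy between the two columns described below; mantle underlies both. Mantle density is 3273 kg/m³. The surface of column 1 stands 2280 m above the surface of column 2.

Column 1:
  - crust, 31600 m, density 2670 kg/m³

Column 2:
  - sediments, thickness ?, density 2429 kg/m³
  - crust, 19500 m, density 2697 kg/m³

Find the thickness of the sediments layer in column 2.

Take the compensation level at the base of the deeper column (depth z_c below the surface of column 1) and equate Σ ρ_i t_i down to z_c; mantle fills any gap and the z_c terms cancel.
Column 1: 31600×2670 + (z_c − 31600)×3273
Column 2: 2280×0 + x×2429 + 19500×2697 + (z_c − 2280 − 19500 − x)×3273
The z_c×3273 term appears on both sides and cancels. Collect the known terms of each column as K = Σ(ρt)_known − 3273 × (depth of known layers): K_1 = 84372000 − 3273×31600 = −19054800; K_2 = 52591500 − 3273×(2280 + 19500) = −18694440.
Balance: K_1 = K_2 − x×(3273 − 2429), so x = (K_2 − K_1)/(3273 − 2429) = 360360/844 = 427 m.

427 m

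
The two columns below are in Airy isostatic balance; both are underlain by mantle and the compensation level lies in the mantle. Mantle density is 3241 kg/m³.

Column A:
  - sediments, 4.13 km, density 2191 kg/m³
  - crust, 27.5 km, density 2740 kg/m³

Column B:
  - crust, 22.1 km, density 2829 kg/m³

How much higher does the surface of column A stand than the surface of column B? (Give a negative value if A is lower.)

2.78 km

For any compensation level in the mantle, the mantle terms cancel and isostasy reduces to e = (Σt_A − Σt_B) − (Σ(ρt)_A − Σ(ρt)_B) / ρ_m.
Σt_A = 31.63 km; Σt_B = 22.1 km; Σ(ρt)_A = 84398.83; Σ(ρt)_B = 62520.9 (in km·kg/m³).
e = (31.63 − 22.1) − (84398.83 − 62520.9) / 3241 = 2.78 km.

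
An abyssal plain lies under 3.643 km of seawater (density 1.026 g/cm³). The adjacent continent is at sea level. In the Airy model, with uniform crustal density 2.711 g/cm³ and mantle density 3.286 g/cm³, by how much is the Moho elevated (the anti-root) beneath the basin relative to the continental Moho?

In Airy isostatic equilibrium: replacing crust with seawater at the top is compensated by replacing crust with mantle at the base: d (ρ_c − ρ_w) = a (ρ_m − ρ_c).
a = d (ρ_c − ρ_w)/(ρ_m − ρ_c) = 3.643 km × 1.685/0.575 = 10.7 km.

10.7 km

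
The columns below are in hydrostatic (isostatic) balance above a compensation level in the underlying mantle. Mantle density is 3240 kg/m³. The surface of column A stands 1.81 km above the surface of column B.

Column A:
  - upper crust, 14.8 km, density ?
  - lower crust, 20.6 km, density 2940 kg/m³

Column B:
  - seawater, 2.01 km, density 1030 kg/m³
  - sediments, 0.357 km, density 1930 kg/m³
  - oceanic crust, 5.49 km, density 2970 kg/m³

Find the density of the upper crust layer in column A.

Take the compensation level at the base of the deeper column (depth z_c below the surface of column A) and equate Σ ρ_i t_i down to z_c; mantle fills any gap and the z_c terms cancel.
Column A: 14.8×ρ + 20.6×2940 + (z_c − 35.4)×3240
Column B: 1.81×0 + 2.01×1030 + 0.357×1930 + 5.49×2970 + (z_c − 1.81 − 7.857)×3240
The z_c×3240 term appears on both sides and cancels. Collect the known terms of each column as K = Σ(ρt)_known − 3240 × (depth of known layers): K_A = 60564 − 3240×35.4 = −54132; K_B = 19064.61 − 3240×(1.81 + 7.857) = −12256.47.
Balance: K_A + 14.8×ρ = K_B, so ρ = (K_B − K_A)/14.8 = 41875.5/14.8 = 2830 kg/m³.

2830 kg/m³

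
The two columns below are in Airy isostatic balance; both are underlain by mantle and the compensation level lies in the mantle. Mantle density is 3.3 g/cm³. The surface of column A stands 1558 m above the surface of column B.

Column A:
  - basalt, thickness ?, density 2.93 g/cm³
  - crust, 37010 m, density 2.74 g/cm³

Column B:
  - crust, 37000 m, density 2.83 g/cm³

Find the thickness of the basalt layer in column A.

Take the compensation level at the base of the deeper column (depth z_c below the surface of column A) and equate Σ ρ_i t_i down to z_c; mantle fills any gap and the z_c terms cancel.
Column A: x×2.93 + 37010×2.74 + (z_c − 37010 − x)×3.3
Column B: 1558×0 + 37000×2.83 + (z_c − 1558 − 37000)×3.3
The z_c×3.3 term appears on both sides and cancels. Collect the known terms of each column as K = Σ(ρt)_known − 3.3 × (depth of known layers): K_A = 101407.4 − 3.3×37010 = −20725.6; K_B = 104710 − 3.3×(1558 + 37000) = −22531.4.
Balance: K_A − x×(3.3 − 2.93) = K_B, so x = (K_A − K_B)/(3.3 − 2.93) = 1805.8/0.37 = 4880 m.

4880 m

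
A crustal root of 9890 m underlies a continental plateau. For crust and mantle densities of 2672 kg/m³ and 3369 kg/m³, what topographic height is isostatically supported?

Equating mass per unit area of the two columns: ρ_c h = (ρ_m − ρ_c) r.
h = r (ρ_m − ρ_c) / ρ_c = 9890 m × (3369 − 2672) / 2672 = 2580 m.

2580 m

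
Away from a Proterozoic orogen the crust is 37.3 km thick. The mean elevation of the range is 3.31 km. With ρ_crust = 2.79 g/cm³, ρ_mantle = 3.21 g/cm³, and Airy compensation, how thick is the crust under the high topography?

62.6 km

Root depth r = h ρ_c / (ρ_m − ρ_c) = 3.31 km × 2.79 / 0.42 = 21.99 km.
Total thickness = T + h + r = 37.3 km + 3.31 km + 21.99 km = 62.6 km.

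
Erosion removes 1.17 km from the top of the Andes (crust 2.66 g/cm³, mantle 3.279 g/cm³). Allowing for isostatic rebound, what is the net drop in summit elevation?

0.221 km

Rebound u = e ρ_c/ρ_m = 1.17 km × 2.66/3.279 = 0.9491 km.
Net surface drop = e − u = 1.17 km − 0.9491 km = e (ρ_m − ρ_c)/ρ_m = 0.221 km.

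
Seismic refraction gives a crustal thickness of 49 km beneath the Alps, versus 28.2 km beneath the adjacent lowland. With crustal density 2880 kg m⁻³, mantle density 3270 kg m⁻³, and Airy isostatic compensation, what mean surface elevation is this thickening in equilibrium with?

Excess crust Δ = 49 km − 28.2 km = 20.8 km, split between elevation h and root r with h + r = Δ.
Airy balance ρ_c h = (ρ_m − ρ_c) r gives r = h ρ_c/(ρ_m − ρ_c), so h (1 + ρ_c/(ρ_m − ρ_c)) = Δ, i.e. h = Δ (ρ_m − ρ_c)/ρ_m.
h = 20.8 km × 390/3270 = 2.48 km.

2.48 km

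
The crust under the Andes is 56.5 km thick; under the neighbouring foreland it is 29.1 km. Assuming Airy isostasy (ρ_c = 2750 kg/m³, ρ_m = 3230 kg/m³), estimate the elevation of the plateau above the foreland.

4.07 km

Excess crust Δ = 56.5 km − 29.1 km = 27.4 km, split between elevation h and root r with h + r = Δ.
Airy balance ρ_c h = (ρ_m − ρ_c) r gives r = h ρ_c/(ρ_m − ρ_c), so h (1 + ρ_c/(ρ_m − ρ_c)) = Δ, i.e. h = Δ (ρ_m − ρ_c)/ρ_m.
h = 27.4 km × 480/3230 = 4.07 km.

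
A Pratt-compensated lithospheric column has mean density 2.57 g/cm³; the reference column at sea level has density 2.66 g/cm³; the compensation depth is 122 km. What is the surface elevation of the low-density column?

ρ_ref D = ρ (D + h) → h = D (ρ_ref − ρ)/ρ.
h = 122 km × (2.66 − 2.57)/2.57 = 4.27 km.

4.27 km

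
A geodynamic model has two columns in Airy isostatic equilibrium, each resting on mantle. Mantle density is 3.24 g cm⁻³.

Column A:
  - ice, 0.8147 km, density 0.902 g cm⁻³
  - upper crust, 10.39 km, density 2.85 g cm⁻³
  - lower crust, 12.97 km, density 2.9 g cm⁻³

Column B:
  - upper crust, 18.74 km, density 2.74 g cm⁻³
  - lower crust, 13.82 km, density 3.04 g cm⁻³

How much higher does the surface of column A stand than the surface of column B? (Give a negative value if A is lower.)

For any compensation level in the mantle, the mantle terms cancel and isostasy reduces to e = (Σt_A − Σt_B) − (Σ(ρt)_A − Σ(ρt)_B) / ρ_m.
Σt_A = 24.1747 km; Σt_B = 32.56 km; Σ(ρt)_A = 67.9593594; Σ(ρt)_B = 93.3604 (in km·g cm⁻³).
e = (24.1747 − 32.56) − (67.9593594 − 93.3604) / 3.24 = −0.545 km.

−0.545 km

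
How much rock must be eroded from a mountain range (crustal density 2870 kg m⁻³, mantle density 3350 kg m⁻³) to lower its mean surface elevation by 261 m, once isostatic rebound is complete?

Net drop Δ = e − u = e − e ρ_c/ρ_m = e (ρ_m − ρ_c)/ρ_m.
e = Δ ρ_m/(ρ_m − ρ_c) = 261 m × 3350/480 = 1820 m.

1820 m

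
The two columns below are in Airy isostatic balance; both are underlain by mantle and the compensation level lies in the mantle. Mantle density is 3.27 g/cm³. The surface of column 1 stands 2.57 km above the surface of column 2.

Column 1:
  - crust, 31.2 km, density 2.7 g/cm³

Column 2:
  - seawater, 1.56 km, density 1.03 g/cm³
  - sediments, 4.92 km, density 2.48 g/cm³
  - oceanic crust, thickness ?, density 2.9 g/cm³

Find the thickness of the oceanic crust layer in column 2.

5.4 km

Take the compensation level at the base of the deeper column (depth z_c below the surface of column 1) and equate Σ ρ_i t_i down to z_c; mantle fills any gap and the z_c terms cancel.
Column 1: 31.2×2.7 + (z_c − 31.2)×3.27
Column 2: 2.57×0 + 1.56×1.03 + 4.92×2.48 + x×2.9 + (z_c − 2.57 − 6.48 − x)×3.27
The z_c×3.27 term appears on both sides and cancels. Collect the known terms of each column as K = Σ(ρt)_known − 3.27 × (depth of known layers): K_1 = 84.24 − 3.27×31.2 = −17.784; K_2 = 13.8084 − 3.27×(2.57 + 6.48) = −15.7851.
Balance: K_1 = K_2 − x×(3.27 − 2.9), so x = (K_2 − K_1)/(3.27 − 2.9) = 1.9989/0.37 = 5.4 km.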